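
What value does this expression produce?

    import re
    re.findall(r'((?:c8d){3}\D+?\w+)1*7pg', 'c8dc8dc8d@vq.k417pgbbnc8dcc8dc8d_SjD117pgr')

This matches the literal 'c8d' repeated 3 times, then one or more of a non-digit (lazy), then one or more of a word character (captured); then zero or more of the literal '1', then the literal '7pg'.
Matches: at [0:41] match 'c8dc8dc8d@vq.k417pgbbnc8dcc8dc8d_SjD117pg', group 1 = 'c8dc8dc8d@vq.k417pgbbnc8dcc8dc8d_SjD11'.
Because there's exactly one group, `findall` drops the full match and keeps group 1 from the one hit.

['c8dc8dc8d@vq.k417pgbbnc8dcc8dc8d_SjD11']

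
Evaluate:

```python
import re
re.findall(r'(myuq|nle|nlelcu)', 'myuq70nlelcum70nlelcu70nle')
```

['myuq', 'nle', 'nle', 'nle']

The regex engine tests alternatives in the order written; an earlier branch that matches wins even if a later one would match more.
Scanning left to right: at [0:4] match 'myuq', group 1 = 'myuq'; at [6:9] match 'nle', group 1 = 'nle'; at [15:18] match 'nle', group 1 = 'nle'; at [23:26] match 'nle', group 1 = 'nle'.
`findall` collects group 1 from each match (4 total).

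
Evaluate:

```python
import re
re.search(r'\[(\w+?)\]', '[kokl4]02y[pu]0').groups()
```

('kokl4',)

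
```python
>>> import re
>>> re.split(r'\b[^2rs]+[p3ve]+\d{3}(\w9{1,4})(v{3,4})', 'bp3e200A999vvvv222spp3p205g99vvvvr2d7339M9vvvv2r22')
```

This matches a word boundary (`\b`, zero-width); then one or more of any character except [2rs]; then one or more of one of [p3ve], then exactly 3 of a digit; then a word character, then 1 to 4 of the literal '9' (captured); then 3 to 4 of a literal 'v' (captured).
With a capturing group present, the delimiter's captured portion is kept in the result list.

['', 'A999', 'vvvv', '222spp3p205g99vvvvr2d7339M9vvvv2r22']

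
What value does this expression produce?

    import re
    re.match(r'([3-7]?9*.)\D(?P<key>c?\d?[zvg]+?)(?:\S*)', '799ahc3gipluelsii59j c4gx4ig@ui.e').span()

The pattern matches optionally a character in [3-7], then zero or more of a literal '9', then any character (captured); then a non-digit; then optionally the literal 'c', then optionally a digit, then one or more of one of [zvg] (lazy) (captured as 'key'); then zero or more of a non-whitespace character (non-capturing group).
With `match`, the pattern is implicitly anchored at the beginning.
The match spans [0:20] → '799ahc3gipluelsii59j'.
Captured: group 1 = '799a', group 2 = 'c3g'.

(0, 20)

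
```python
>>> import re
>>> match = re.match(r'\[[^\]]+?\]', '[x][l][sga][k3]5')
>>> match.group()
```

'[x]'

`match` is anchored at position 0; if the pattern doesn't fit there, it returns None.
The match spans [0:3] → '[x]'.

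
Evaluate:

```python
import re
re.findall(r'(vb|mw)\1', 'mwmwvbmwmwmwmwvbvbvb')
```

['mw', 'mw', 'mw', 'vb']

The backreference `\1` re-matches whatever the first group consumed, character for character.
Matches: at [0:4] match 'mwmw', group 1 = 'mw'; at [6:10] match 'mwmw', group 1 = 'mw'; at [10:14] match 'mwmw', group 1 = 'mw'; at [14:18] match 'vbvb', group 1 = 'vb'.
Because there's exactly one group, `findall` drops the full match and keeps group 1 from each hit.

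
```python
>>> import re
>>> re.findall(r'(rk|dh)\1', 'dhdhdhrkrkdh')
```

['dh', 'rk']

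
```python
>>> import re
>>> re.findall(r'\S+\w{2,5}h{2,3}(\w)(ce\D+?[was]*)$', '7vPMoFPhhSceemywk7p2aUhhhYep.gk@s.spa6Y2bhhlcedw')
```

[('l', 'cedw')]

The pattern matches one or more of a non-whitespace character, then 2 to 5 of a word character, then 2 to 3 of the literal 'h'; then a word character (captured); then the literal 'ce', then one or more of a non-digit (lazy), then zero or more of one of [was] (captured); then anchored at the end.
Matches: at [0:48] match '7vPMoFPhhSceemywk7p2aUhhhYep.gk@s.spa6Y2bhhlcedw', groups = ('l', 'cedw').
2 groups means the one result is a tuple of 2 captured strings — 1 here.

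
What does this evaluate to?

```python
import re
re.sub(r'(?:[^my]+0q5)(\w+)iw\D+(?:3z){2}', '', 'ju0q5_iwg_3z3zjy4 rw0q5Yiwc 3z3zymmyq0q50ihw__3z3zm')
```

'jyymmyq0q50ihw__3z3zm'

This matches one or more of any character except [my], then the literal '0q5' (non-capturing group); then one or more of a word character (captured); then the literal 'iw', then one or more of a non-digit, then the literal '3z' repeated 2 times.
Matches: at [0:14] → 'ju0q5_iwg_3z3z'; at [16:32] → '4 rw0q5Yiwc 3z3z'.
Every occurrence is swapped for ''.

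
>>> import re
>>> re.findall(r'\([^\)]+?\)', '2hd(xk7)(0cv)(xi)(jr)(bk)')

No capturing groups, so `findall` returns the 5 full match strings.

['(xk7)', '(0cv)', '(xi)', '(jr)', '(bk)']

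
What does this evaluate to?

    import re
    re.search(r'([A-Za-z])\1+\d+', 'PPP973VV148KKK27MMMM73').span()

(0, 6)

After group 1 captures some text, `\1` only succeeds where that same text appears again.
The match spans [0:6] → 'PPP973'.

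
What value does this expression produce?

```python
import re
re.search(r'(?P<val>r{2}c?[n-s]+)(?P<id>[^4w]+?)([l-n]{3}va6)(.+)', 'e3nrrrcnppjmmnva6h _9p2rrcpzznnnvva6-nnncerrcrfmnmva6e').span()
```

(3, 54)

This matches exactly 2 of a literal 'r', then optionally the literal 'c', then one or more of a character in [n-s] (captured as 'val'); then one or more of any character except [4w] (lazy) (captured as 'id'); then exactly 3 of a character in [l-n], then the literal 'va6' (captured); then one or more of any character (captured).
`search` walks the string left to right and returns the first match it finds.
The match spans [3:54] → 'rrrcnppjmmnva6h _9p2rrcpzznnnvva6-nnncerrcrfmnmva6e'.
Captured: group 1 = 'rrr', group 2 = 'cnppj', group 3 = 'mmnva6', group 4 = 'h _9p2rrcpzznnnvva6-nnncerrcrfmnmva6e'.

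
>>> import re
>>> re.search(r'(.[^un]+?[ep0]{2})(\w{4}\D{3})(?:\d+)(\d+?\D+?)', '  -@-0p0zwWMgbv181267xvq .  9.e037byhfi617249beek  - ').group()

With the lazy modifier that quantifier settles for the fewest repetitions that let the rest of the pattern succeed (the atoms after it are unaffected and can still be greedy).
The match spans [0:22] → '  -@-0p0zwWMgbv181267x'.

'  -@-0p0zwWMgbv181267x'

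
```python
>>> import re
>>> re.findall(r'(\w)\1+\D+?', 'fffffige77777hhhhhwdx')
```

A backreference is literal: `\1` must see the identical characters the first group matched.
With a single group, `findall` returns only what that group captured — 3 items.

['f', '7', 'h']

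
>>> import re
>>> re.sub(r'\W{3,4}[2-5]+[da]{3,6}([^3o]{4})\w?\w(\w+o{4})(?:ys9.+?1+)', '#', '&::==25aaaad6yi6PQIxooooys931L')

'&#L'

`sub` substitutes '#' at each match site.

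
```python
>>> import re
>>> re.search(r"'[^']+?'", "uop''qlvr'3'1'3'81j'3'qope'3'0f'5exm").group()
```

The match spans [4:10] → "'qlvr'".

"'qlvr'"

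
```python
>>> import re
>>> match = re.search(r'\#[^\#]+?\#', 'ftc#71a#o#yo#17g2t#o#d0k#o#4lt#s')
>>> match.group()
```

'#71a#'

`re.search` scans for the first position where the pattern succeeds.
The match spans [3:8] → '#71a#'.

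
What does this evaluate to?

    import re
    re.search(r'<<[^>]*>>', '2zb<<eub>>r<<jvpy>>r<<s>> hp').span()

`search` walks the string left to right and returns the first match it finds.
The match spans [3:10] → '<<eub>>'.

(3, 10)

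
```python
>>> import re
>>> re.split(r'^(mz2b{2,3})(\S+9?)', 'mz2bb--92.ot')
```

['', 'mz2bb', '--92.ot', '']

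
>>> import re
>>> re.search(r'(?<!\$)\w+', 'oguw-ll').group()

'oguw'

`(?!…)`/`(?<!…)` only lets a position through if the neighbouring text does NOT match; no characters are consumed.
`re.search` tries every starting position until one works.
The match spans [0:4] → 'oguw'.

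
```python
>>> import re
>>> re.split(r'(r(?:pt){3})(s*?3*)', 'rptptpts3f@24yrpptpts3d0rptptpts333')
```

['', 'rptptpt', '', 's3f@24yrpptpts3d0', 'rptptpt', '', 's333']

With the lazy modifier that quantifier settles for the fewest repetitions that let the rest of the pattern succeed (the atoms after it are unaffected and can still be greedy).
`re.split` interleaves the captured-group text with the surrounding fragments.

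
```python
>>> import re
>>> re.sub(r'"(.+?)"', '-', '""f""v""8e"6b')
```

'---6b'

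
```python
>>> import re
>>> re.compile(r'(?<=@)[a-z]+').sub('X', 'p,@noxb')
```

'p,@X'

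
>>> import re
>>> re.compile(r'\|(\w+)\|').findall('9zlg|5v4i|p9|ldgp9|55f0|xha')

`findall` collects group 1 from each match (2 total).

['5v4i', 'ldgp9']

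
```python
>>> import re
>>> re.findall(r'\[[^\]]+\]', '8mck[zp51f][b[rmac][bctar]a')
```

['[zp51f]', '[b[rmac]', '[bctar]']

Walking the string: at [4:11] → '[zp51f]'; at [11:19] → '[b[rmac]'; at [19:26] → '[bctar]'.
No capturing groups, so `findall` returns the 3 full match strings.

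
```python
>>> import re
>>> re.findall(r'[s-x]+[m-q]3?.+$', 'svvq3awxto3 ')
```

This matches one or more of a character in [s-x]; then a character in [m-q], then optionally the literal '3'; then one or more of any character; then anchored at the end.
Walking the string: at [0:12] → 'svvq3awxto3 '.
With no groups in the pattern, `findall` gives back each whole match — 1 here.

['svvq3awxto3 ']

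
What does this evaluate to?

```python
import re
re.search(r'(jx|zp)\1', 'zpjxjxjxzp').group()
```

A backreference is literal: `\1` must see the identical characters the first group matched.
The match spans [2:6] → 'jxjx'.

'jxjx'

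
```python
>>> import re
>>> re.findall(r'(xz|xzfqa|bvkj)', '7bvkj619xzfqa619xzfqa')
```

['bvkj', 'xz', 'xz']

`|` is ordered: at each position the engine commits to the first alternative that works.
Scanning left to right: at [1:5] match 'bvkj', group 1 = 'bvkj'; at [8:10] match 'xz', group 1 = 'xz'; at [16:18] match 'xz', group 1 = 'xz'.
One capturing group, so `findall` returns just the captured substring from each match — 3 in all.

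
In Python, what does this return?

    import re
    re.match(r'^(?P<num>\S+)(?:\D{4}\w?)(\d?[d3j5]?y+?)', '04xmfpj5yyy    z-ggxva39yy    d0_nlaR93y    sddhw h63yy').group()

'04xmfpj5y'

`re.match` won't scan ahead — the pattern has to work from the very first character.
The match spans [0:9] → '04xmfpj5y'.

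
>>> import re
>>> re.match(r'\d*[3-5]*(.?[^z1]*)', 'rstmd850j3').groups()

('rstmd850j3',)

The match spans [0:10] → 'rstmd850j3'.
Captured: group 1 = 'rstmd850j3'.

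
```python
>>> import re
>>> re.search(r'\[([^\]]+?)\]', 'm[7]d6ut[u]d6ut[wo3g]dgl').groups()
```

('7',)

`search` walks the string left to right and returns the first match it finds.
The match spans [1:4] → '[7]'.
Captured: group 1 = '7'.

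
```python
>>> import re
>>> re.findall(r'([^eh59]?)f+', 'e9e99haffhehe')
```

['a']

The pattern matches optionally any character except [eh59] (captured); then one or more of a literal 'f'.
Matches: at [6:9] match 'aff', group 1 = 'a'.
With a single group, `findall` returns only what that group captured — 1 item.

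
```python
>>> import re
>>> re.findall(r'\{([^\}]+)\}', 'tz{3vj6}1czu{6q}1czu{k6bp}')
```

['3vj6', '6q', 'k6bp']

One capturing group, so `findall` returns just the captured substring from each match — 3 in all.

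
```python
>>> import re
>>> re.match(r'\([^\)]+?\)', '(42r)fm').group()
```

'(42r)'

`re.match` only tries the pattern at the start of the string.
The match spans [0:5] → '(42r)'.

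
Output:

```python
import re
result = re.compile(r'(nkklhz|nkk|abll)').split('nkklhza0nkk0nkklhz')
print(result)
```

Alternation isn't longest-match — the leftmost alternative that fits at this position is chosen.
Matches to split on: at [0:6] → 'nkklhz'; at [8:11] → 'nkk'; at [12:18] → 'nkklhz'.
The group in the pattern means `split` returns the separators' captures alongside the pieces.

['', 'nkklhz', 'a0', 'nkk', '0', 'nkklhz', '']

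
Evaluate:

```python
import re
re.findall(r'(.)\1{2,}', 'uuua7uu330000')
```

['u', '0']

After group 1 captures some text, `\1` only succeeds where that same text appears again.
With a single group, `findall` returns only what that group captured — 2 items.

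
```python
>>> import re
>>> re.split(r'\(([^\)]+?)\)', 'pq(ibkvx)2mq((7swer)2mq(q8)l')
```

['pq', 'ibkvx', '2mq', '(7swer', '2mq', 'q8', 'l']

Matches to split on: at [2:9] → '(ibkvx)'; at [12:20] → '((7swer)'; at [23:27] → '(q8)'.
With a capturing group present, the delimiter's captured portion is kept in the result list.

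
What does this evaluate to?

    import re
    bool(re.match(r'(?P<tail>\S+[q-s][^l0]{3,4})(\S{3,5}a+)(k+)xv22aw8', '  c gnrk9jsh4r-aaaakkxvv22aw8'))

False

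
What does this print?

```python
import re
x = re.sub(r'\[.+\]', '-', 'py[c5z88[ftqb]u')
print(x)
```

py-u

`sub` substitutes '-' at each match site.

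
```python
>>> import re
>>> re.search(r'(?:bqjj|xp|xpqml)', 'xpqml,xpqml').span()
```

(0, 2)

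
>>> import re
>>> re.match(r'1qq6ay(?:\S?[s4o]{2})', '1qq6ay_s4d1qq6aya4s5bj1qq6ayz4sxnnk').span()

The pattern matches the literal '1qq', then the literal '6ay'; then optionally a non-whitespace character, then exactly 2 of one of [s4o] (non-capturing group).
With `match`, the pattern is implicitly anchored at the beginning.
The match spans [0:9] → '1qq6ay_s4'.

(0, 9)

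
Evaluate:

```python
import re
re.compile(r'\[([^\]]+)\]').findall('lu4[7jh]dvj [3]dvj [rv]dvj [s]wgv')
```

['7jh', '3', 'rv', 's']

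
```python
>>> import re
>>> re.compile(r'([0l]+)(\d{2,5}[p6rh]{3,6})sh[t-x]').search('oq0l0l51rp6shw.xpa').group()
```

Pattern: one or more of one of [0l] (captured); then 2 to 5 of a digit, then 3 to 6 of one of [p6rh] (captured); then the literal 'sh', then a character in [t-x].
`search` walks the string left to right and returns the first match it finds.
The match spans [2:14] → '0l0l51rp6shw'.
Captured: group 1 = '0l0l', group 2 = '51rp6'.

'0l0l51rp6shw'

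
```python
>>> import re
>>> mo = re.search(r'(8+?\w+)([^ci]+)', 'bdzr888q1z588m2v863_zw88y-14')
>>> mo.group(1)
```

'888q1z588m2v863_zw88y'

The match spans [4:28] → '888q1z588m2v863_zw88y-14'.
Captured: group 1 = '888q1z588m2v863_zw88y', group 2 = '-14'.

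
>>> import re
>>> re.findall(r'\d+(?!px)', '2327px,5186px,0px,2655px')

The negative lookahead/lookbehind blocks any match where the forbidden context is present.
No capturing groups, so `findall` returns the 3 full match strings.

['232', '518', '265']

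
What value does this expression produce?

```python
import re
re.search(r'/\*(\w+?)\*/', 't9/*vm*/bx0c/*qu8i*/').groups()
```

The match spans [2:8] → '/*vm*/'.
Captured: group 1 = 'vm'.

('vm',)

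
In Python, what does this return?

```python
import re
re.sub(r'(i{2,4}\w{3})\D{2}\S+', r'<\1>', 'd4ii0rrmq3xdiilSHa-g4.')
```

The pattern matches 2 to 4 of the literal 'i', then exactly 3 of a word character (captured); then exactly 2 of a non-digit, then one or more of a non-whitespace character.
Matches: at [2:22] → 'ii0rrmq3xdiilSHa-g4.'.
The replacement refers to a captured group, so each match is rewritten using its own captured text.

'd4<ii0rr>'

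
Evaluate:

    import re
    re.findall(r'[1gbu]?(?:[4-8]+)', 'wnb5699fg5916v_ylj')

No capturing groups, so `findall` returns the 3 full match strings.

['b56', 'g5', '16']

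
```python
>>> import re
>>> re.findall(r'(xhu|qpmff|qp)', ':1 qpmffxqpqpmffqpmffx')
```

Alternation isn't longest-match — the leftmost alternative that fits at this position is chosen.
Scanning left to right: at [3:8] match 'qpmff', group 1 = 'qpmff'; at [9:11] match 'qp', group 1 = 'qp'; at [11:16] match 'qpmff', group 1 = 'qpmff'; at [16:21] match 'qpmff', group 1 = 'qpmff'.
Because there's exactly one group, `findall` drops the full match and keeps group 1 from each hit.

['qpmff', 'qp', 'qpmff', 'qpmff']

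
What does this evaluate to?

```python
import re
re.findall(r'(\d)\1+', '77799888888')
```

['7', '9', '8']

After group 1 captures some text, `\1` only succeeds where that same text appears again.
One capturing group, so `findall` returns just the captured substring from each match — 3 in all.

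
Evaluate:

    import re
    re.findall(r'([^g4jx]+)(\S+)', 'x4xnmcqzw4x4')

[('nmcqzw', '4x4')]

Pattern: one or more of any character except [g4jx] (captured); then one or more of a non-whitespace character (captured).
Walking the string: at [3:12] match 'nmcqzw4x4', groups = ('nmcqzw', '4x4').
With 2 capturing groups, `findall` returns a 2-tuple per match.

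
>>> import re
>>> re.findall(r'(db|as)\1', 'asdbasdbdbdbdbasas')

After group 1 captures some text, `\1` only succeeds where that same text appears again.
Matches: at [6:10] match 'dbdb', group 1 = 'db'; at [10:14] match 'dbdb', group 1 = 'db'; at [14:18] match 'asas', group 1 = 'as'.
`findall` collects group 1 from each match (3 total).

['db', 'db', 'as']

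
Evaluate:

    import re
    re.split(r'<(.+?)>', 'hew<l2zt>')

Matches to split on: at [3:9] → '<l2zt>'.
`re.split` interleaves the captured-group text with the surrounding fragments.

['hew', 'l2zt', '']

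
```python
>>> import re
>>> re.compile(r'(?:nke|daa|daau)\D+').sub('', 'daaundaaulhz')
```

Matches: at [0:12] → 'daaundaaulhz'.
Every occurrence is swapped for ''.

''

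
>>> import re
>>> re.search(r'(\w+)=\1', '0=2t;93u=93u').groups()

The match spans [5:12] → '93u=93u'.
Captured: group 1 = '93u'.

('93u',)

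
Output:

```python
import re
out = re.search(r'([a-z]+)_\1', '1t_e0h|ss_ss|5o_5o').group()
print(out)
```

ss_ss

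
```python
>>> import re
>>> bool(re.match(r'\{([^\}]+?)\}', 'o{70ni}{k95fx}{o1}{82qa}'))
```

False

With `match`, the pattern is implicitly anchored at the beginning.
Here the pattern fails at index 0, so the call returns None, and `bool(None)` is False.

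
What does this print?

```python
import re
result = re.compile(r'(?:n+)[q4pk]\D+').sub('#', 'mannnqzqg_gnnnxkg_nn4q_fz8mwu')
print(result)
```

ma#4q_fz8mwu

This matches one or more of a literal 'n' (non-capturing group); then one of [q4pk]; then one or more of a non-digit.
Matches: at [2:20] → 'nnnqzqg_gnnnxkg_nn'.
`sub` substitutes '#' at each match site.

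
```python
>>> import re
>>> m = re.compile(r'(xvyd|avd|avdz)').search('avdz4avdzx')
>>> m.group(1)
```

'avd'

The match spans [0:3] → 'avd'.
Captured: group 1 = 'avd'.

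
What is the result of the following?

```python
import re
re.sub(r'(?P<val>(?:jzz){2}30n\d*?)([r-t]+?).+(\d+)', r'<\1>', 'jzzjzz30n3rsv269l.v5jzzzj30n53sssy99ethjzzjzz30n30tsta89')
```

The pattern matches the literal 'jzz' repeated 2 times, then the literal '30n', then zero or more of a digit (lazy) (captured as 'val'); then one or more of a character in [r-t] (lazy) (captured); then one or more of any character; then one or more of a digit (captured).
Matches: at [0:56] → 'jzzjzz30n3rsv269l.v5jzzzj30n53sssy99ethjzzjzz30n30tsta89'.
`\1` in the replacement pulls in group 1's text for each match.

'<jzzjzz30n3>'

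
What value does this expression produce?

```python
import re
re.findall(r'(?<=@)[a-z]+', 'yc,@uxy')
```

Because the assertion is zero-width, the text it checks is not consumed and won't appear in the result.
With no groups in the pattern, `findall` gives back each whole match — 1 here.

['uxy']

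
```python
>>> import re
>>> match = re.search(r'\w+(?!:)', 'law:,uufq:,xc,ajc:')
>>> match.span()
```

(0, 2)

Because the assertion is negative and zero-width, positions next to the forbidden text are skipped.
`re.search` tries every starting position until one works.
The match spans [0:2] → 'la'.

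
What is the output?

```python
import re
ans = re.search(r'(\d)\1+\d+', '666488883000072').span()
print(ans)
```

`\1` is not a pattern — it's the concrete string captured by group 1, re-applied verbatim.
`re.search` tries every starting position until one works.
The match spans [0:15] → '666488883000072'.
Captured: group 1 = '6'.

(0, 15)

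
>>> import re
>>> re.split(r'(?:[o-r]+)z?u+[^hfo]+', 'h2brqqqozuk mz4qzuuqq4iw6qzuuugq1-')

['h2b', '']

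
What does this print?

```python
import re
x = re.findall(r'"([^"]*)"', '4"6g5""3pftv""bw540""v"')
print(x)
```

['6g5', '3pftv', 'bw540', 'v']

Walking the string: at [1:6] match '"6g5"', group 1 = '6g5'; at [6:13] match '"3pftv"', group 1 = '3pftv'; at [13:20] match '"bw540"', group 1 = 'bw540'; at [20:23] match '"v"', group 1 = 'v'.
With a single group, `findall` returns only what that group captured — 4 items.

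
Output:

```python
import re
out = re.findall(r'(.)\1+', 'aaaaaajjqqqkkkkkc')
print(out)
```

['a', 'j', 'q', 'k']

`\1` is not a pattern — it's the concrete string captured by group 1, re-applied verbatim.
`findall` collects group 1 from each match (4 total).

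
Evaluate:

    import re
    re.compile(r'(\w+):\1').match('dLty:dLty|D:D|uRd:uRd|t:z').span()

(0, 9)

`match` is anchored at position 0; if the pattern doesn't fit there, it returns None.
The match spans [0:9] → 'dLty:dLty'.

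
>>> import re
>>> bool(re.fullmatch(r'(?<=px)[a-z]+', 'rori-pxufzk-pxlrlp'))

False

For `fullmatch`, every character of the input must be accounted for by the pattern.
Here the string isn't matched end-to-end, so the call returns None, and `bool(None)` is False.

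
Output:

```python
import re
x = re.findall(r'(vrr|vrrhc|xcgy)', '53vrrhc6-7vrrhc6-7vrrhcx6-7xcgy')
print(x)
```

['vrr', 'vrr', 'vrr', 'xcgy']

Branches in `(...|...)` are attempted left-to-right; the first branch that allows the whole pattern to succeed is taken.
Walking the string: at [2:5] match 'vrr', group 1 = 'vrr'; at [10:13] match 'vrr', group 1 = 'vrr'; at [18:21] match 'vrr', group 1 = 'vrr'; at [27:31] match 'xcgy', group 1 = 'xcgy'.
Because there's exactly one group, `findall` drops the full match and keeps group 1 from each hit.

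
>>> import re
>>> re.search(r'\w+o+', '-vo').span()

(1, 3)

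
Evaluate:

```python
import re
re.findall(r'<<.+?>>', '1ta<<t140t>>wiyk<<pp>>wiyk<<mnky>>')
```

Because the quantifier is non-greedy, it stops expanding at the earliest point where the rest of the pattern can succeed.
Matches: at [3:12] → '<<t140t>>'; at [16:22] → '<<pp>>'; at [26:34] → '<<mnky>>'.
With no groups in the pattern, `findall` gives back each whole match — 3 here.

['<<t140t>>', '<<pp>>', '<<mnky>>']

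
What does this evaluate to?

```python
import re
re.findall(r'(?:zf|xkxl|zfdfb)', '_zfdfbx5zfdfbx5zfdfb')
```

['zf', 'zf', 'zf']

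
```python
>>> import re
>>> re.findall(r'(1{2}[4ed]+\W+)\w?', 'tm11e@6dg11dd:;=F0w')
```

['11e@', '11dd:;=']

Pattern: exactly 2 of the literal '1', then one or more of one of [4ed], then one or more of a non-word character (captured); then optionally a word character.
Matches: at [2:7] match '11e@6', group 1 = '11e@'; at [9:17] match '11dd:;=F', group 1 = '11dd:;='.
One capturing group, so `findall` returns just the captured substring from each match — 2 in all.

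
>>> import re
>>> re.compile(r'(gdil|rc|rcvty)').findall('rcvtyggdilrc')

['rc', 'gdil', 'rc']

Alternation tries branches left to right and keeps the first one that lets the overall match succeed at that position.
Because there's exactly one group, `findall` drops the full match and keeps group 1 from each hit.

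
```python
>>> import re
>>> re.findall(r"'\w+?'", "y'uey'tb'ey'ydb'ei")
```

["'uey'", "'ey'"]

Scanning left to right: at [1:6] → "'uey'"; at [8:12] → "'ey'".
Since nothing is captured, `findall` lists the 2 matched substrings directly.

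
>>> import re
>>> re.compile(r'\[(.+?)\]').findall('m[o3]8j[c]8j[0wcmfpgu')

['o3', 'c']

With the lazy modifier that quantifier settles for the fewest repetitions that let the rest of the pattern succeed (the atoms after it are unaffected and can still be greedy).
With a single group, `findall` returns only what that group captured — 2 items.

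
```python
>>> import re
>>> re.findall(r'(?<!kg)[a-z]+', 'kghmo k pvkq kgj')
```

['kghmo', 'k', 'pvkq', 'kgj']

The negative lookahead/lookbehind blocks any match where the forbidden context is present.
Walking the string: at [0:5] → 'kghmo'; at [6:7] → 'k'; at [8:12] → 'pvkq'; at [13:16] → 'kgj'.
No capturing groups, so `findall` returns the 4 full match strings.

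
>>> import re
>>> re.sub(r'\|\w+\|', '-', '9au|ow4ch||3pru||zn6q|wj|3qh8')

'9au---wj|3qh8'

`sub` substitutes '-' at each match site.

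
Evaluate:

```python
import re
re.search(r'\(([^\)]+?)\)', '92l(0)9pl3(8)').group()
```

`re.search` tries every starting position until one works.
The match spans [3:6] → '(0)'.
Captured: group 1 = '0'.

'(0)'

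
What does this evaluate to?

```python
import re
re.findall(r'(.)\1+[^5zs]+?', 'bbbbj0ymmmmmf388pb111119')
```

['b', 'm', '8', '1']

After group 1 captures some text, `\1` only succeeds where that same text appears again.
Scanning left to right: at [0:5] match 'bbbbj', group 1 = 'b'; at [7:13] match 'mmmmmf', group 1 = 'm'; at [14:17] match '88p', group 1 = '8'; at [18:24] match '111119', group 1 = '1'.
`findall` collects group 1 from each match (4 total).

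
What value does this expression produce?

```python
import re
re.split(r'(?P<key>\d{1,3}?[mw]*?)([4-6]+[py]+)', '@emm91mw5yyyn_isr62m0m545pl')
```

This matches 1 to 3 of a digit (lazy), then zero or more of one of [mw] (lazy) (captured as 'key'); then one or more of a character in [4-6], then one or more of one of [py] (captured).
`re.split` interleaves the captured-group text with the surrounding fragments.

['@emm', '91mw', '5yyy', 'n_isr62m', '0m', '545p', 'l']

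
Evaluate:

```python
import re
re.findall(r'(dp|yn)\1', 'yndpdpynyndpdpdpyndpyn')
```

`\1` has to match the exact text group 1 already captured.
Scanning left to right: at [2:6] match 'dpdp', group 1 = 'dp'; at [6:10] match 'ynyn', group 1 = 'yn'; at [10:14] match 'dpdp', group 1 = 'dp'.
Because there's exactly one group, `findall` drops the full match and keeps group 1 from each hit.

['dp', 'yn', 'dp']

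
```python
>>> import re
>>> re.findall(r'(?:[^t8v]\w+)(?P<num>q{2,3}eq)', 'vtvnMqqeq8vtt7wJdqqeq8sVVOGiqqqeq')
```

['qqeq']

The pattern matches any character except [t8v], then one or more of a word character (non-capturing group); then 2 to 3 of the literal 'q', then the literal 'eq' (captured as 'num').
Matches: at [3:33] match 'nMqqeq8vtt7wJdqqeq8sVVOGiqqqeq', group 1 = 'qqeq'.
With a single group, `findall` returns only what that group captured — 1 item.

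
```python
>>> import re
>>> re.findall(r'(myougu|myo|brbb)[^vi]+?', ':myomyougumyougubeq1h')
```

Alternation isn't longest-match — the leftmost alternative that fits at this position is chosen.
Scanning left to right: at [1:5] match 'myom', group 1 = 'myo'; at [10:17] match 'myougub', group 1 = 'myougu'.
Because there's exactly one group, `findall` drops the full match and keeps group 1 from each hit.

['myo', 'myougu']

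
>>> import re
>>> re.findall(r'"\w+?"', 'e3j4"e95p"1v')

['"e95p"']

`findall` yields the raw match text (1 of them) because the pattern has no groups.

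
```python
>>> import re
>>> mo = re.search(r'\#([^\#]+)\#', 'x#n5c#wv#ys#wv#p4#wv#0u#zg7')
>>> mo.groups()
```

`re.search` tries every starting position until one works.
The match spans [1:6] → '#n5c#'.
Captured: group 1 = 'n5c'.

('n5c',)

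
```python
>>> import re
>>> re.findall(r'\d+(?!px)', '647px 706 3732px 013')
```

['64', '706', '373', '013']

`(?!…)`/`(?<!…)` only lets a position through if the neighbouring text does NOT match; no characters are consumed.
No capturing groups, so `findall` returns the 4 full match strings.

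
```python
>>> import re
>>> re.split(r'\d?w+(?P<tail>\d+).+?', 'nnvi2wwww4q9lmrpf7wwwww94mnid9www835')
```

['nnvi', '4', '9lmrpf', '94', 'nid', '83', '']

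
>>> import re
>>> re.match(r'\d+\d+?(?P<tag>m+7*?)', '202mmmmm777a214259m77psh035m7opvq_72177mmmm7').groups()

This matches one or more of a digit, then one or more of a digit (lazy); then one or more of the literal 'm', then zero or more of a literal '7' (lazy) (captured as 'tag').
A `+?`/`*?`/`{m,n}?` starts at its minimum and grows only as far as needed for what follows to match.
`re.match` only tries the pattern at the start of the string.
The match spans [0:8] → '202mmmmm'.
Captured: group 1 = 'mmmmm'.

('mmmmm',)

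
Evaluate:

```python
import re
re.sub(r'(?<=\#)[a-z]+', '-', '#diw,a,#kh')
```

'#-,a,#-'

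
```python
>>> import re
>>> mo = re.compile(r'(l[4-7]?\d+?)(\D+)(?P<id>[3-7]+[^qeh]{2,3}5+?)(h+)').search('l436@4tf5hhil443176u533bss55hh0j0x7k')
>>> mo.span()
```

The pattern matches the literal 'l', then optionally a character in [4-7], then one or more of a digit (lazy) (captured); then one or more of a non-digit (captured); then one or more of a character in [3-7], then 2 to 3 of any character except [qeh], then one or more of the literal '5' (lazy) (captured as 'id'); then one or more of a literal 'h' (captured).
`re.search` scans for the first position where the pattern succeeds.
The match spans [0:11] → 'l436@4tf5hh'.
Captured: group 1 = 'l436', group 2 = '@', group 3 = '4tf5', group 4 = 'hh'.

(0, 11)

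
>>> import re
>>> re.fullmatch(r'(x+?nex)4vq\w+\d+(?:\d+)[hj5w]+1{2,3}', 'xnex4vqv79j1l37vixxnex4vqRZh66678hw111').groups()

The pattern matches one or more of the literal 'x' (lazy), then the literal 'nex' (captured); then the literal '4vq', then one or more of a word character, then one or more of a digit; then one or more of a digit (non-capturing group); then one or more of one of [hj5w], then 2 to 3 of the literal '1'.
For `fullmatch`, every character of the input must be accounted for by the pattern.
The match spans [0:38] → 'xnex4vqv79j1l37vixxnex4vqRZh66678hw111'.
Captured: group 1 = 'xnex'.

('xnex',)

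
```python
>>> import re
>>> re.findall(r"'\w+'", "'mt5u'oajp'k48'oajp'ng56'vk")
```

["'mt5u'", "'k48'", "'ng56'"]

Scanning left to right: at [0:6] → "'mt5u'"; at [10:15] → "'k48'"; at [19:25] → "'ng56'".
With no groups in the pattern, `findall` gives back each whole match — 3 here.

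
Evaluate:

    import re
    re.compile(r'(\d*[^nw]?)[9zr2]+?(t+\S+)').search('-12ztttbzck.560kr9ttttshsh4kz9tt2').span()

This matches zero or more of a digit, then optionally any character except [nw] (captured); then one or more of one of [9zr2] (lazy); then one or more of a literal 't', then one or more of a non-whitespace character (captured).
The match spans [1:33] → '12ztttbzck.560kr9ttttshsh4kz9tt2'.

(1, 33)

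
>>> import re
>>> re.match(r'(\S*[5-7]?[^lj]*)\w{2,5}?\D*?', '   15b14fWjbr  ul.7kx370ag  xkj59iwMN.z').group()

'   15b14fWjb'

`re.match` won't scan ahead — the pattern has to work from the very first character.
The match spans [0:12] → '   15b14fWjb'.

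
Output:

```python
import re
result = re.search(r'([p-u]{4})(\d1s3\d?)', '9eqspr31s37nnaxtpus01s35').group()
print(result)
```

qspr31s37

The match spans [2:11] → 'qspr31s37'.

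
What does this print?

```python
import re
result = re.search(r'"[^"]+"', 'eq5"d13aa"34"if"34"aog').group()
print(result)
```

`re.search` scans for the first position where the pattern succeeds.
The match spans [3:10] → '"d13aa"'.

"d13aa"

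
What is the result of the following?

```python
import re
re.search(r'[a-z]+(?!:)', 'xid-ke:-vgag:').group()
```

A negative assertion filters positions out without eating any characters.
The match spans [0:3] → 'xid'.

'xid'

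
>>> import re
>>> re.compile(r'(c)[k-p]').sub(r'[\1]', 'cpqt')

'[c]qt'

Each match is replaced using the text its own group 1 captured.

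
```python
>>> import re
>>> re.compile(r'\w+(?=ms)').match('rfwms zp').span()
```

(0, 3)

`match` is anchored at position 0; if the pattern doesn't fit there, it returns None.
The match spans [0:3] → 'rfw'.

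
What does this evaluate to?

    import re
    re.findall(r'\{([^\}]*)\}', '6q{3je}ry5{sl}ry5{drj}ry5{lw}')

['3je', 'sl', 'drj', 'lw']

Because there's exactly one group, `findall` drops the full match and keeps group 1 from each hit.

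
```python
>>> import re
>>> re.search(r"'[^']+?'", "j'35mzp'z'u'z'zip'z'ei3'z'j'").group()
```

"'35mzp'"

The match spans [1:8] → "'35mzp'".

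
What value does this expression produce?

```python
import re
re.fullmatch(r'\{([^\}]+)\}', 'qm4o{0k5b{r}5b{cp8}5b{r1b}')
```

`re.fullmatch` requires the pattern to consume the entire string.
Here the pattern can't cover the whole string, so the call returns None.

None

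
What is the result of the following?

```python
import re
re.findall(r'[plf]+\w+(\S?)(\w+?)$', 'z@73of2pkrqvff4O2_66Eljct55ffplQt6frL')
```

[('', 'L')]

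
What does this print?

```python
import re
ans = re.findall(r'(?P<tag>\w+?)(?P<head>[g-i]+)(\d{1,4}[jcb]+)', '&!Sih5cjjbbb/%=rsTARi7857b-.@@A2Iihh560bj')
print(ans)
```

[('S', 'ih', '5cjjbbb'), ('rsTAR', 'i', '7857b'), ('A2I', 'ihh', '560bj')]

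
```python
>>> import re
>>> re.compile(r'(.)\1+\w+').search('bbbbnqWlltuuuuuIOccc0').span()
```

(0, 21)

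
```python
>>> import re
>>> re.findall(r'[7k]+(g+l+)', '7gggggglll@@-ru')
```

This matches one or more of one of [7k]; then one or more of the literal 'g', then one or more of a literal 'l' (captured).
Matches: at [0:10] match '7gggggglll', group 1 = 'gggggglll'.
With a single group, `findall` returns only what that group captured — 1 item.

['gggggglll']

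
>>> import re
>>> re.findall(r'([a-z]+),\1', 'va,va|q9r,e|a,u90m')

A backreference is literal: `\1` must see the identical characters the first group matched.
`findall` collects group 1 from the one match (1 total).

['va']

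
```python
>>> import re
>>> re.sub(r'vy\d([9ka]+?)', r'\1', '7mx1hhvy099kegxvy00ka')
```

'7mx1hh99kegxvy00ka'

The pattern matches the literal 'vy', then a digit; then one or more of one of [9ka] (lazy) (captured).
Matches: at [6:10] → 'vy09'.
The replacement refers to a captured group, so each match is rewritten using its own captured text.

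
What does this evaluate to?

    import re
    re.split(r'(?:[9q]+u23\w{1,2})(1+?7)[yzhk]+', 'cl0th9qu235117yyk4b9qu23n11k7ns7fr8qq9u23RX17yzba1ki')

['cl0th', '17', '4b9qu23n11k7ns7fr8', '17', 'ba1ki']

This matches one or more of one of [9q], then the literal 'u23', then 1 to 2 of a word character (non-capturing group); then one or more of the literal '1' (lazy), then a literal '7' (captured); then one or more of one of [yzhk].
Matches to split on: at [5:17] → '9qu235117yyk'; at [35:47] → 'qq9u23RX17yz'.
Because the pattern has a capturing group, `split` also inserts each captured text between the pieces.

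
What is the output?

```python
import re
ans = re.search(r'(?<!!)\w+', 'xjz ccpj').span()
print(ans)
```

The negative lookaround is zero-width — it rules out positions where the adjacent text would match, without consuming anything.
The match spans [0:3] → 'xjz'.

(0, 3)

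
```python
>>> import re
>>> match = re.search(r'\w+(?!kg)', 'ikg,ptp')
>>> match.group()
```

Because the assertion is negative and zero-width, positions next to the forbidden text are skipped.
The match spans [0:3] → 'ikg'.

'ikg'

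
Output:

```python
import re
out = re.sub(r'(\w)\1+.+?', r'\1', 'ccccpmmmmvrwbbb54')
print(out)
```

cmrwb4

`\1` is not a pattern — it's the concrete string captured by group 1, re-applied verbatim.
The replacement refers to a captured group, so each match is rewritten using its own captured text.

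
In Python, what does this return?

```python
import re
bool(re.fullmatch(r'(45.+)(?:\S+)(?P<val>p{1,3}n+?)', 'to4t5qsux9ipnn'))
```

False

For `fullmatch`, every character of the input must be accounted for by the pattern.
Here the string isn't matched end-to-end, so the call returns None, and `bool(None)` is False.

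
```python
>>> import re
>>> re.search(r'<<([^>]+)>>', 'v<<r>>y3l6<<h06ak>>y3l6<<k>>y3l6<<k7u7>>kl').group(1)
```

'r'

`re.search` tries every starting position until one works.
The match spans [1:6] → '<<r>>'.
Captured: group 1 = 'r'.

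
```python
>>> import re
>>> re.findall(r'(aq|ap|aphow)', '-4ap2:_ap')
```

['ap', 'ap']

One capturing group, so `findall` returns just the captured substring from each match — 2 in all.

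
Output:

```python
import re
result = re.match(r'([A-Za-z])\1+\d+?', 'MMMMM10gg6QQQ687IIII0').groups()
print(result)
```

('M',)

`\1` has to match the exact text group 1 already captured.
`match` is anchored at position 0; if the pattern doesn't fit there, it returns None.
The match spans [0:6] → 'MMMMM1'.
Captured: group 1 = 'M'.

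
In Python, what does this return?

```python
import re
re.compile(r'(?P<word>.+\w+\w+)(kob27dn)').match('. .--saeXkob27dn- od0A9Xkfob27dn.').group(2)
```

Pattern: one or more of any character, then one or more of a word character, then one or more of a word character (captured as 'word'); then the literal 'ko', then the literal 'b27', then the literal 'dn' (captured).
`re.match` only tries the pattern at the start of the string.
The match spans [0:16] → '. .--saeXkob27dn'.
Captured: group 1 = '. .--saeX', group 2 = 'kob27dn'.

'kob27dn'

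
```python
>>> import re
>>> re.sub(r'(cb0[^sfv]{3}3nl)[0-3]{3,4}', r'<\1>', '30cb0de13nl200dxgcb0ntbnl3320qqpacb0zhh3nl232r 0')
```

'30<cb0de13nl>dxgcb0ntbnl3320qqpa<cb0zhh3nl>r 0'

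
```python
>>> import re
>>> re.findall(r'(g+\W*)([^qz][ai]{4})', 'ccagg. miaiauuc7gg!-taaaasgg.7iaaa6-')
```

With 2 capturing groups, `findall` returns a 2-tuple per match.

[('gg. ', 'miaia'), ('gg!-', 'taaaa'), ('gg.', '7iaaa')]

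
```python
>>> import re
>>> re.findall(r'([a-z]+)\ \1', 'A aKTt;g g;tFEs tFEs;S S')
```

['g']

`\1` is not a pattern — it's the concrete string captured by group 1, re-applied verbatim.
Scanning left to right: at [7:10] match 'g g', group 1 = 'g'.
Because there's exactly one group, `findall` drops the full match and keeps group 1 from the one hit.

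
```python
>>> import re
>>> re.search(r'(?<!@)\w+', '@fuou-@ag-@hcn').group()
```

'uou'

Because the assertion is negative and zero-width, positions next to the forbidden text are skipped.
`search` walks the string left to right and returns the first match it finds.
The match spans [2:5] → 'uou'.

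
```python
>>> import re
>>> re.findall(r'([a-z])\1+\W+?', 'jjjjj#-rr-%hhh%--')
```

After group 1 captures some text, `\1` only succeeds where that same text appears again.
Scanning left to right: at [0:6] match 'jjjjj#', group 1 = 'j'; at [7:10] match 'rr-', group 1 = 'r'; at [11:15] match 'hhh%', group 1 = 'h'.
`findall` collects group 1 from each match (3 total).

['j', 'r', 'h']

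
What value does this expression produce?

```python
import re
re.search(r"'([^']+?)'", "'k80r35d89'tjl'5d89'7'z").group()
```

"'k80r35d89'"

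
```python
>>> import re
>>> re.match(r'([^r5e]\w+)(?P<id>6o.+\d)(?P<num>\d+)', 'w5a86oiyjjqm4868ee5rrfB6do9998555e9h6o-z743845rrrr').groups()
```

This matches any character except [r5e], then one or more of a word character (captured); then the literal '6o', then one or more of any character, then a digit (captured as 'id'); then one or more of a digit (captured as 'num').
`re.match` won't scan ahead — the pattern has to work from the very first character.
The match spans [0:46] → 'w5a86oiyjjqm4868ee5rrfB6do9998555e9h6o-z743845'.
Captured: group 1 = 'w5a86oiyjjqm4868ee5rrfB6do9998555e9h', group 2 = '6o-z74384', group 3 = '5'.

('w5a86oiyjjqm4868ee5rrfB6do9998555e9h', '6o-z74384', '5')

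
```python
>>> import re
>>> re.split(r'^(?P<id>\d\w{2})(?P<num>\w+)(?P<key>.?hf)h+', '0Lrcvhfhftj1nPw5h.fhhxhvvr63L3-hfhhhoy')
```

['', '0Lr', 'cv', 'hf', 'ftj1nPw5h.fhhxhvvr63L3-hfhhhoy']

With a capturing group present, the delimiter's captured portion is kept in the result list.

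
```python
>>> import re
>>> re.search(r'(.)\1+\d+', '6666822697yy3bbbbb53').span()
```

(0, 10)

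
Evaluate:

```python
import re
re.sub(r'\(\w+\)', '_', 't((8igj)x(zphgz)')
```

't(_x_'

Matches: at [2:8] → '(8igj)'; at [9:16] → '(zphgz)'.
Each match is replaced by '_'.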